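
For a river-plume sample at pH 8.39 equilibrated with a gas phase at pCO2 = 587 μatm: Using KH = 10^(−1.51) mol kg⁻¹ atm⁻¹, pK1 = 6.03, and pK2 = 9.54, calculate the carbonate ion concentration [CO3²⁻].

[CO2*] = KH · pCO2 = 10^(−1.51) × 587×10^-6 = 1.814×10^-5 mol/kg
α₀ = 1/(1 + K1/[H⁺] + K1K2/[H⁺]²) = 1/(1 + 10^+2.36 + 10^+1.21) = 0.004060
DIC = [CO2*]/α₀ = 1.814×10^-5 / 0.004060 = 4.468 mmol/kg
[CO3²⁻] = α₂·DIC; α₂ = 0.06585, so [CO3²⁻] = 0.06585 × 4.468 = 0.294 mmol/kg

[CO3²⁻] = 0.294 mmol/kg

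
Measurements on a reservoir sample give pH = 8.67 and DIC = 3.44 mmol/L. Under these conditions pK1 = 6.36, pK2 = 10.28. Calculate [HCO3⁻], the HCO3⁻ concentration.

[HCO3⁻] = 3.34 mmol/L

α₁ = 1 / (1 + [H⁺]/K1 + K2/[H⁺]) = 1 / (1 + 10^-2.31 + 10^-1.61)
   = 1 / (1 + 0.0048978 + 0.024547) = 1/1.0294 = 0.9714
[HCO3⁻] = α₁ × DIC = 0.9714 × 3.44 = 3.34 mmol/L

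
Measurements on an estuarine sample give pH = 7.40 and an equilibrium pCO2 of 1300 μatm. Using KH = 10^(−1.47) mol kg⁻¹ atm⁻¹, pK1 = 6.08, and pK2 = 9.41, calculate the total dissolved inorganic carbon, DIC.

DIC = 0.973 mmol/kg

[CO2*] = KH · pCO2 = 10^(−1.47) × 1300×10^-6 = 4.405×10^-5 mol/kg
α₀ = 1/(1 + K1/[H⁺] + K1K2/[H⁺]²) = 1/(1 + 10^+1.32 + 10^-0.69) = 0.04525
DIC = [CO2*]/α₀ = 4.405×10^-5 / 0.04525 = 0.973 mmol/kg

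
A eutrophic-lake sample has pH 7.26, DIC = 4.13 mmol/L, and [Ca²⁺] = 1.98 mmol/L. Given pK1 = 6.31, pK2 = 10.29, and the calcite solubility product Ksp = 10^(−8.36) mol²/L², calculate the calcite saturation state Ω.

α₂ = 1 / (1 + [H⁺]/K2 + [H⁺]²/(K1K2)) = 1 / (1 + 10^+3.03 + 10^+2.08)
   = 1 / (1 + 1071.5 + 120.23) = 1/1192.7 = 0.0008384
[CO3²⁻] = α₂ × DIC = 0.0008384 × 4.13 = 0.003463 mmol/L = 3.463 μmol/L
Ksp = 10^(−8.36) = 4.365×10^-9
Ω = [Ca²⁺][CO3²⁻]/Ksp = (1.98×10^-3)(3.463×10^-6) / 4.365×10^-9 = 1.57

Ω = 1.57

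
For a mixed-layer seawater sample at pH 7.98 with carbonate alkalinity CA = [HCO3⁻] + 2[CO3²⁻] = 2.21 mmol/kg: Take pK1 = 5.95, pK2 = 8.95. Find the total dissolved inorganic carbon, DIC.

DIC = 2.03 mmol/kg

CA = [HCO3⁻] + 2[CO3²⁻] = (α₁ + 2α₂)·DIC
At pH 7.98: [H⁺]/K1 = 10^-2.03 = 0.0093325, K2/[H⁺] = 10^-0.97 = 0.10715
α₁ = 1/(1 + 0.0093325 + 0.10715) = 1/1.1165 = 0.8957; α₂ = α₁·K2/[H⁺] = 0.09597
α₁ + 2α₂ = 1.0876
DIC = CA / (α₁ + 2α₂) = 2.21 / 1.0876 = 2.03 mmol/kg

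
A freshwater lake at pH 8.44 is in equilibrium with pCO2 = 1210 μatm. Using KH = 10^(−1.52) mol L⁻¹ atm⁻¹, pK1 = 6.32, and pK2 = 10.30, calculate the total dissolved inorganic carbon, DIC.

DIC = 4.92 mmol/L

[CO2*] = KH · pCO2 = 10^(−1.52) × 1210×10^-6 = 3.654×10^-5 mol/L
α₀ = 1/(1 + K1/[H⁺] + K1K2/[H⁺]²) = 1/(1 + 10^+2.12 + 10^+0.26) = 0.007427
DIC = [CO2*]/α₀ = 3.654×10^-5 / 0.007427 = 4.92 mmol/L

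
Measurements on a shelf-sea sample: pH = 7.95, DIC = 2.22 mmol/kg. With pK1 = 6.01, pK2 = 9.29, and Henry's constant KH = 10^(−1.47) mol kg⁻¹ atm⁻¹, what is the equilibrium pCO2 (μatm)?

pCO2 = 712 μatm

α₀ = 1 / (1 + K1/[H⁺] + K1K2/[H⁺]²) = 1 / (1 + 10^+1.94 + 10^+0.60)
   = 1 / (1 + 87.096 + 3.9811) = 1/92.077 = 0.01086
[CO2*] = α₀ × DIC = 0.01086 × 2.22 = 0.02411 mmol/kg
pCO2 = [CO2*]/KH = 2.411×10^-5 / 3.388×10^-2 = 712 μatm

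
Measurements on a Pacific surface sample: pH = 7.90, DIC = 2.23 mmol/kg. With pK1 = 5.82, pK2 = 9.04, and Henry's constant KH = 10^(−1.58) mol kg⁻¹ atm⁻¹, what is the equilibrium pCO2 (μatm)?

α₀ = 1 / (1 + K1/[H⁺] + K1K2/[H⁺]²) = 1 / (1 + 10^+2.08 + 10^+0.94)
   = 1 / (1 + 120.23 + 8.7096) = 1/129.94 = 0.007696
[CO2*] = α₀ × DIC = 0.007696 × 2.23 = 0.01716 mmol/kg = 17.16 μmol/kg
pCO2 = [CO2*]/KH = 1.716×10^-5 / 2.630×10^-2 = 652 μatm

pCO2 = 652 μatm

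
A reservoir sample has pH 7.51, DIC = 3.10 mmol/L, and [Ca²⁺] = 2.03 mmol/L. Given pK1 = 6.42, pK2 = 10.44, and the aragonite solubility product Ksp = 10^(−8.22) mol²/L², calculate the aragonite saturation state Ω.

α₂ = 1 / (1 + [H⁺]/K2 + [H⁺]²/(K1K2)) = 1 / (1 + 10^+2.93 + 10^+1.84)
   = 1 / (1 + 851.14 + 69.183) = 1/921.32 = 0.001085
[CO3²⁻] = α₂ × DIC = 0.001085 × 3.10 = 0.003365 mmol/L = 3.365 μmol/L
Ksp = 10^(−8.22) = 6.026×10^-9
Ω = [Ca²⁺][CO3²⁻]/Ksp = (2.03×10^-3)(3.365×10^-6) / 6.026×10^-9 = 1.13

Ω = 1.13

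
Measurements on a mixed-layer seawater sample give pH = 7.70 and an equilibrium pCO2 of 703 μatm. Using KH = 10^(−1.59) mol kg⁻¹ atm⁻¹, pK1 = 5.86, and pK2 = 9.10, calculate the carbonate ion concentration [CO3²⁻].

[CO3²⁻] = 0.0498 mmol/kg

[CO2*] = KH · pCO2 = 10^(−1.59) × 703×10^-6 = 1.807×10^-5 mol/kg
α₀ = 1/(1 + K1/[H⁺] + K1K2/[H⁺]²) = 1/(1 + 10^+1.84 + 10^+0.44) = 0.01371
DIC = [CO2*]/α₀ = 1.807×10^-5 / 0.01371 = 1.318 mmol/kg
[CO3²⁻] = α₂·DIC; α₂ = 0.03776, so [CO3²⁻] = 0.03776 × 1.318 = 0.0498 mmol/kg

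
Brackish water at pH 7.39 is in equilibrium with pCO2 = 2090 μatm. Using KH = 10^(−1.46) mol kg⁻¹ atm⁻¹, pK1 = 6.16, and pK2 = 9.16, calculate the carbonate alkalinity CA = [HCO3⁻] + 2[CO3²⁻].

CA = 1.27 mmol/kg

[CO2*] = KH · pCO2 = 10^(−1.46) × 2090×10^-6 = 7.247×10^-5 mol/kg
α₀ = 1/(1 + K1/[H⁺] + K1K2/[H⁺]²) = 1/(1 + 10^+1.23 + 10^-0.54) = 0.05473
DIC = [CO2*]/α₀ = 7.247×10^-5 / 0.05473 = 1.324 mmol/kg
CA = (α₁ + 2α₂)·DIC = (0.9295 + 2×0.01578) × 1.324 = 1.27 mmol/kg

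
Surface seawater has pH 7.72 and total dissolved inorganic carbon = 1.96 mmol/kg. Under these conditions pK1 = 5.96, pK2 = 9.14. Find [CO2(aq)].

α₀ = 1 / (1 + K1/[H⁺] + K1K2/[H⁺]²) = 1 / (1 + 10^+1.76 + 10^+0.34)
   = 1 / (1 + 57.544 + 2.1878) = 1/60.732 = 0.01647
[CO2*] = α₀ × DIC = 0.01647 × 1.96 = 0.0323 mmol/kg

[CO2*] = 0.0323 mmol/kg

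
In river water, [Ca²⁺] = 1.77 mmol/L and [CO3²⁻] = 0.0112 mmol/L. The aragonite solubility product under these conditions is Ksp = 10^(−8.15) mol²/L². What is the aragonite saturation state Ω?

Ksp = 10^(−8.15) = 7.079×10^-9
Ω = [Ca²⁺][CO3²⁻]/Ksp = (1.77×10^-3)(0.0112×10^-3) / 7.079×10^-9 = 2.80

Ω = 2.80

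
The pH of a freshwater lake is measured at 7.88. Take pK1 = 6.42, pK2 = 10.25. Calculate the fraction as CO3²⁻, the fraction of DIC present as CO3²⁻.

α₂ = 1 / (1 + [H⁺]/K2 + [H⁺]²/(K1K2)) = 1 / (1 + 10^+2.37 + 10^+0.91)
   = 1 / (1 + 234.42 + 8.1283) = 1/243.55 = 0.004106

α₂ = 0.00411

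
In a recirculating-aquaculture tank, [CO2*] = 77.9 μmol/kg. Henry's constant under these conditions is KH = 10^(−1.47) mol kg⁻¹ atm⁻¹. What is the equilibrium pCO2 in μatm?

KH = 10^(−1.47) = 3.388×10^-2 mol kg⁻¹ atm⁻¹
pCO2 = [CO2*]/KH = 77.9×10^-6 / 3.388×10^-2 = 2.30×10^-3 atm = 2300 μatm

pCO2 = 2300 μatm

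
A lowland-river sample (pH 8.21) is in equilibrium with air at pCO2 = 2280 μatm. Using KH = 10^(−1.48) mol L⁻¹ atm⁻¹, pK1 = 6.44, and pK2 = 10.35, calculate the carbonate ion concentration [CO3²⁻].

[CO3²⁻] = 0.0322 mmol/L

[CO2*] = KH · pCO2 = 10^(−1.48) × 2280×10^-6 = 7.550×10^-5 mol/L
α₀ = 1/(1 + K1/[H⁺] + K1K2/[H⁺]²) = 1/(1 + 10^+1.77 + 10^-0.37) = 0.01658
DIC = [CO2*]/α₀ = 7.550×10^-5 / 0.01658 = 4.553 mmol/L
[CO3²⁻] = α₂·DIC; α₂ = 0.007073, so [CO3²⁻] = 0.007073 × 4.553 = 0.0322 mmol/L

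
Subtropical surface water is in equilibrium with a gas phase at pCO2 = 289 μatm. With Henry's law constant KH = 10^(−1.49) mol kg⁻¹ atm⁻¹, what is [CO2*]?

[CO2*] = 9.35 μmol/kg

KH = 10^(−1.49) = 3.236×10^-2 mol kg⁻¹ atm⁻¹
[CO2*] = KH · pCO2 = 3.236×10^-2 × 289×10^-6 atm = 9.35×10^-6 mol/kg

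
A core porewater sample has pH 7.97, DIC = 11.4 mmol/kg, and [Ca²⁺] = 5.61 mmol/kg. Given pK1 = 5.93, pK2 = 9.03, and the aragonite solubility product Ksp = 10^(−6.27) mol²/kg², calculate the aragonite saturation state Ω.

α₂ = 1 / (1 + [H⁺]/K2 + [H⁺]²/(K1K2)) = 1 / (1 + 10^+1.06 + 10^-0.98)
   = 1 / (1 + 11.482 + 0.10471) = 1/12.586 = 0.07945
[CO3²⁻] = α₂ × DIC = 0.07945 × 11.4 = 0.9058 mmol/kg
Ksp = 10^(−6.27) = 5.370×10^-7
Ω = [Ca²⁺][CO3²⁻]/Ksp = (5.61×10^-3)(9.058×10^-4) / 5.370×10^-7 = 9.46

Ω = 9.46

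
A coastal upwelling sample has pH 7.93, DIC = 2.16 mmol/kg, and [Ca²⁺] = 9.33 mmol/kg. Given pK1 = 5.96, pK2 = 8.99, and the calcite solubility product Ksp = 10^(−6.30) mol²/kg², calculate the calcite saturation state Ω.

Ω = 3.19

α₂ = 1 / (1 + [H⁺]/K2 + [H⁺]²/(K1K2)) = 1 / (1 + 10^+1.06 + 10^-0.91)
   = 1 / (1 + 11.482 + 0.12303) = 1/12.605 = 0.07934
[CO3²⁻] = α₂ × DIC = 0.07934 × 2.16 = 0.1714 mmol/kg
Ksp = 10^(−6.30) = 5.012×10^-7
Ω = [Ca²⁺][CO3²⁻]/Ksp = (9.33×10^-3)(1.714×10^-4) / 5.012×10^-7 = 3.19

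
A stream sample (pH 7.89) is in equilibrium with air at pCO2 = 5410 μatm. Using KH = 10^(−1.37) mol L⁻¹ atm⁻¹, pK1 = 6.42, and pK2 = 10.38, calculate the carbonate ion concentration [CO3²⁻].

[CO2*] = KH · pCO2 = 10^(−1.37) × 5410×10^-6 = 2.308×10^-4 mol/L
α₀ = 1/(1 + K1/[H⁺] + K1K2/[H⁺]²) = 1/(1 + 10^+1.47 + 10^-1.02) = 0.03267
DIC = [CO2*]/α₀ = 2.308×10^-4 / 0.03267 = 7.064 mmol/L
[CO3²⁻] = α₂·DIC; α₂ = 0.003120, so [CO3²⁻] = 0.003120 × 7.064 = 0.0220 mmol/L

[CO3²⁻] = 0.0220 mmol/L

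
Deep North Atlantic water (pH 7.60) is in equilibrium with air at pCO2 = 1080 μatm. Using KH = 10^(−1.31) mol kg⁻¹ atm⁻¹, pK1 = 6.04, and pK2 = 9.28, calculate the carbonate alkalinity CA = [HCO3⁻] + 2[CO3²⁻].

CA = 2.00 mmol/kg

[CO2*] = KH · pCO2 = 10^(−1.31) × 1080×10^-6 = 5.290×10^-5 mol/kg
α₀ = 1/(1 + K1/[H⁺] + K1K2/[H⁺]²) = 1/(1 + 10^+1.56 + 10^-0.12) = 0.02627
DIC = [CO2*]/α₀ = 5.290×10^-5 / 0.02627 = 2.014 mmol/kg
CA = (α₁ + 2α₂)·DIC = (0.9538 + 2×0.01993) × 2.014 = 2.00 mmol/kg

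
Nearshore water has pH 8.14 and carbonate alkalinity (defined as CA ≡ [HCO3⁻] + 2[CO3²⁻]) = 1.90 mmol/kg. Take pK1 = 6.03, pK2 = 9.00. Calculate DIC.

CA = [HCO3⁻] + 2[CO3²⁻] = (α₁ + 2α₂)·DIC
At pH 8.14: [H⁺]/K1 = 10^-2.11 = 0.0077625, K2/[H⁺] = 10^-0.86 = 0.13804
α₁ = 1/(1 + 0.0077625 + 0.13804) = 1/1.1458 = 0.8728; α₂ = α₁·K2/[H⁺] = 0.1205
α₁ + 2α₂ = 1.1137
DIC = CA / (α₁ + 2α₂) = 1.90 / 1.1137 = 1.71 mmol/kg

DIC = 1.71 mmol/kg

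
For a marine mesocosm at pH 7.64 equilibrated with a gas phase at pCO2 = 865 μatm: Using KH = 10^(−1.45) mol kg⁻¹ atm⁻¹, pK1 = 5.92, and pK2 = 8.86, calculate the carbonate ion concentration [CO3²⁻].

[CO2*] = KH · pCO2 = 10^(−1.45) × 865×10^-6 = 3.069×10^-5 mol/kg
α₀ = 1/(1 + K1/[H⁺] + K1K2/[H⁺]²) = 1/(1 + 10^+1.72 + 10^+0.50) = 0.01765
DIC = [CO2*]/α₀ = 3.069×10^-5 / 0.01765 = 1.738 mmol/kg
[CO3²⁻] = α₂·DIC; α₂ = 0.05583, so [CO3²⁻] = 0.05583 × 1.738 = 0.0971 mmol/kg

[CO3²⁻] = 0.0971 mmol/kg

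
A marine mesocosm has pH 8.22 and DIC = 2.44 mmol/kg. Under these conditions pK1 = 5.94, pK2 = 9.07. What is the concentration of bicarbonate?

α₁ = 1 / (1 + [H⁺]/K1 + K2/[H⁺]) = 1 / (1 + 10^-2.28 + 10^-0.85)
   = 1 / (1 + 0.0052481 + 0.14125) = 1/1.1465 = 0.8722
[HCO3⁻] = α₁ × DIC = 0.8722 × 2.44 = 2.13 mmol/kg

[HCO3⁻] = 2.13 mmol/kg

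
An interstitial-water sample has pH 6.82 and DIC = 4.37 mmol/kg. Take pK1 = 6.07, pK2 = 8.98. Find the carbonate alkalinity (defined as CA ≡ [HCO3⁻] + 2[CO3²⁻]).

CA = [HCO3⁻] + 2[CO3²⁻] = (α₁ + 2α₂)·DIC
At pH 6.82: [H⁺]/K1 = 10^-0.75 = 0.17783, K2/[H⁺] = 10^-2.16 = 0.0069183
α₁ = 1/(1 + 0.17783 + 0.0069183) = 1/1.1847 = 0.8441; α₂ = α₁·K2/[H⁺] = 0.005839
α₁ + 2α₂ = 0.8557
CA = 0.8557 × 4.37 = 3.74 mmol/kg

CA = 3.74 mmol/kg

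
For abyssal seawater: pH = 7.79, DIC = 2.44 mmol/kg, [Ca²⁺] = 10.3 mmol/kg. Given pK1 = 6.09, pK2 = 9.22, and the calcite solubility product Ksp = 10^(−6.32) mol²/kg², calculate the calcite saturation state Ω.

α₂ = 1 / (1 + [H⁺]/K2 + [H⁺]²/(K1K2)) = 1 / (1 + 10^+1.43 + 10^-0.27)
   = 1 / (1 + 26.915 + 0.53703) = 1/28.452 = 0.03515
[CO3²⁻] = α₂ × DIC = 0.03515 × 2.44 = 0.08576 mmol/kg
Ksp = 10^(−6.32) = 4.786×10^-7
Ω = [Ca²⁺][CO3²⁻]/Ksp = (10.3×10^-3)(8.576×10^-5) / 4.786×10^-7 = 1.85

Ω = 1.85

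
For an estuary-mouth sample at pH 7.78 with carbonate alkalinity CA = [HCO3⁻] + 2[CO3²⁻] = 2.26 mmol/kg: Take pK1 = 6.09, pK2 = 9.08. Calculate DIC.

DIC = 2.20 mmol/kg

CA = [HCO3⁻] + 2[CO3²⁻] = (α₁ + 2α₂)·DIC
At pH 7.78: [H⁺]/K1 = 10^-1.69 = 0.020417, K2/[H⁺] = 10^-1.30 = 0.050119
α₁ = 1/(1 + 0.020417 + 0.050119) = 1/1.0705 = 0.9341; α₂ = α₁·K2/[H⁺] = 0.04682
α₁ + 2α₂ = 1.0277
DIC = CA / (α₁ + 2α₂) = 2.26 / 1.0277 = 2.20 mmol/kg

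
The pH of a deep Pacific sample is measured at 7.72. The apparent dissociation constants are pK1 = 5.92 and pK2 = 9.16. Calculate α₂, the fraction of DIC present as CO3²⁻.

α₂ = 1 / (1 + [H⁺]/K2 + [H⁺]²/(K1K2)) = 1 / (1 + 10^+1.44 + 10^-0.36)
   = 1 / (1 + 27.542 + 0.43652) = 1/28.979 = 0.03451

α₂ = 0.0345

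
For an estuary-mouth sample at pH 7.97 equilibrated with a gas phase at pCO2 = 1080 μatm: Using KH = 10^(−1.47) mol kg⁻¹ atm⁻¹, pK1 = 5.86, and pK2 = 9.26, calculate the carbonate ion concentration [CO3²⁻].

[CO3²⁻] = 0.242 mmol/kg

[CO2*] = KH · pCO2 = 10^(−1.47) × 1080×10^-6 = 3.660×10^-5 mol/kg
α₀ = 1/(1 + K1/[H⁺] + K1K2/[H⁺]²) = 1/(1 + 10^+2.11 + 10^+0.82) = 0.007330
DIC = [CO2*]/α₀ = 3.660×10^-5 / 0.007330 = 4.993 mmol/kg
[CO3²⁻] = α₂·DIC; α₂ = 0.04843, so [CO3²⁻] = 0.04843 × 4.993 = 0.242 mmol/kg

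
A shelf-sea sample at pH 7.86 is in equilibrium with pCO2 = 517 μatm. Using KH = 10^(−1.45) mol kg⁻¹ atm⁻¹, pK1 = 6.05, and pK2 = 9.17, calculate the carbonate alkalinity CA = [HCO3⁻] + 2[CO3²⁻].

[CO2*] = KH · pCO2 = 10^(−1.45) × 517×10^-6 = 1.834×10^-5 mol/kg
α₀ = 1/(1 + K1/[H⁺] + K1K2/[H⁺]²) = 1/(1 + 10^+1.81 + 10^+0.50) = 0.01455
DIC = [CO2*]/α₀ = 1.834×10^-5 / 0.01455 = 1.261 mmol/kg
CA = (α₁ + 2α₂)·DIC = (0.9394 + 2×0.04601) × 1.261 = 1.30 mmol/kg

CA = 1.30 mmol/kg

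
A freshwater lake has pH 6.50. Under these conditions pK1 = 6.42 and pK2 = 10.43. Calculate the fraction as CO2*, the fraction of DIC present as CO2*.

α₀ = 0.454

α₀ = 1 / (1 + K1/[H⁺] + K1K2/[H⁺]²) = 1 / (1 + 10^+0.08 + 10^-3.85)
   = 1 / (1 + 1.2023 + 0.00014125) = 1/2.2024 = 0.4540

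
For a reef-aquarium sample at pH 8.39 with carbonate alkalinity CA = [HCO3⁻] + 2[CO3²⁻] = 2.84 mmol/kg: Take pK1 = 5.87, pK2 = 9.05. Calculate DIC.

DIC = 2.41 mmol/kg

CA = [HCO3⁻] + 2[CO3²⁻] = (α₁ + 2α₂)·DIC
At pH 8.39: [H⁺]/K1 = 10^-2.52 = 0.0030200, K2/[H⁺] = 10^-0.66 = 0.21878
α₁ = 1/(1 + 0.0030200 + 0.21878) = 1/1.2218 = 0.8185; α₂ = α₁·K2/[H⁺] = 0.1791
α₁ + 2α₂ = 1.1766
DIC = CA / (α₁ + 2α₂) = 2.84 / 1.1766 = 2.41 mmol/kg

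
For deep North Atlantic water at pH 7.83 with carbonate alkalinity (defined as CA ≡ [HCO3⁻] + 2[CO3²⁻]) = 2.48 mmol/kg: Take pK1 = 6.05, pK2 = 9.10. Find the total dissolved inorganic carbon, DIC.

CA = [HCO3⁻] + 2[CO3²⁻] = (α₁ + 2α₂)·DIC
At pH 7.83: [H⁺]/K1 = 10^-1.78 = 0.016596, K2/[H⁺] = 10^-1.27 = 0.053703
α₁ = 1/(1 + 0.016596 + 0.053703) = 1/1.0703 = 0.9343; α₂ = α₁·K2/[H⁺] = 0.05018
α₁ + 2α₂ = 1.0347
DIC = CA / (α₁ + 2α₂) = 2.48 / 1.0347 = 2.40 mmol/kg

DIC = 2.40 mmol/kg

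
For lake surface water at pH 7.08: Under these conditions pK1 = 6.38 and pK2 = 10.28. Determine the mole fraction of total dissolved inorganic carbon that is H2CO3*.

α₀ = 1 / (1 + K1/[H⁺] + K1K2/[H⁺]²) = 1 / (1 + 10^+0.70 + 10^-2.50)
   = 1 / (1 + 5.0119 + 0.0031623) = 1/6.0150 = 0.1663

α₀ = 0.166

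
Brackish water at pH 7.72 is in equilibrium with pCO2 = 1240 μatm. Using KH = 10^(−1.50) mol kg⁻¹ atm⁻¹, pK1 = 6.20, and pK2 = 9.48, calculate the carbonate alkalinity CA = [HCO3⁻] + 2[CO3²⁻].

CA = 1.34 mmol/kg

[CO2*] = KH · pCO2 = 10^(−1.50) × 1240×10^-6 = 3.921×10^-5 mol/kg
α₀ = 1/(1 + K1/[H⁺] + K1K2/[H⁺]²) = 1/(1 + 10^+1.52 + 10^-0.24) = 0.02883
DIC = [CO2*]/α₀ = 3.921×10^-5 / 0.02883 = 1.360 mmol/kg
CA = (α₁ + 2α₂)·DIC = (0.9546 + 2×0.01659) × 1.360 = 1.34 mmol/kg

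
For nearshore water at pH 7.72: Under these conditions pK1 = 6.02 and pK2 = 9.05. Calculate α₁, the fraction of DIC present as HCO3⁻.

α₁ = 0.937

α₁ = 1 / (1 + [H⁺]/K1 + K2/[H⁺]) = 1 / (1 + 10^-1.70 + 10^-1.33)
   = 1 / (1 + 0.019953 + 0.046774) = 1/1.0667 = 0.9374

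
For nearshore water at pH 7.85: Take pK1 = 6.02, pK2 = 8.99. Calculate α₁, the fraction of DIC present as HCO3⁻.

α₁ = 1 / (1 + [H⁺]/K1 + K2/[H⁺]) = 1 / (1 + 10^-1.83 + 10^-1.14)
   = 1 / (1 + 0.014791 + 0.072444) = 1/1.0872 = 0.9198

α₁ = 0.920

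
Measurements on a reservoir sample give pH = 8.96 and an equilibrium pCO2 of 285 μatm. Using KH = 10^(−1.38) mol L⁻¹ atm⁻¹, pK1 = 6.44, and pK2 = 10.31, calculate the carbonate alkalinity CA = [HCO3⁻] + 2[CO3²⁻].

[CO2*] = KH · pCO2 = 10^(−1.38) × 285×10^-6 = 1.188×10^-5 mol/L
α₀ = 1/(1 + K1/[H⁺] + K1K2/[H⁺]²) = 1/(1 + 10^+2.52 + 10^+1.17) = 0.002882
DIC = [CO2*]/α₀ = 1.188×10^-5 / 0.002882 = 4.122 mmol/L
CA = (α₁ + 2α₂)·DIC = (0.9545 + 2×0.04264) × 4.122 = 4.29 mmol/L

CA = 4.29 mmol/L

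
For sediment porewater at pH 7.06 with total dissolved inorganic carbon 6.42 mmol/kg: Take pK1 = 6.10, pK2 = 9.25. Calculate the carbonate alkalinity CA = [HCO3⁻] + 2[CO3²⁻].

CA = 5.83 mmol/kg

CA = [HCO3⁻] + 2[CO3²⁻] = (α₁ + 2α₂)·DIC
At pH 7.06: [H⁺]/K1 = 10^-0.96 = 0.10965, K2/[H⁺] = 10^-2.19 = 0.0064565
α₁ = 1/(1 + 0.10965 + 0.0064565) = 1/1.1161 = 0.8960; α₂ = α₁·K2/[H⁺] = 0.005785
α₁ + 2α₂ = 0.9075
CA = 0.9075 × 6.42 = 5.83 mmol/kg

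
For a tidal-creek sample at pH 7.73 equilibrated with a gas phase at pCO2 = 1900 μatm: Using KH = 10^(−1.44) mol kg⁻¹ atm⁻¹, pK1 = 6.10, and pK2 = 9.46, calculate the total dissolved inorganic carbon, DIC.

[CO2*] = KH · pCO2 = 10^(−1.44) × 1900×10^-6 = 6.898×10^-5 mol/kg
α₀ = 1/(1 + K1/[H⁺] + K1K2/[H⁺]²) = 1/(1 + 10^+1.63 + 10^-0.10) = 0.02250
DIC = [CO2*]/α₀ = 6.898×10^-5 / 0.02250 = 3.07 mmol/kg

DIC = 3.07 mmol/kg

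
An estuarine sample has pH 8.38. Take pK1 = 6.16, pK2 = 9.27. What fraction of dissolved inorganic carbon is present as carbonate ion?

α₂ = 1 / (1 + [H⁺]/K2 + [H⁺]²/(K1K2)) = 1 / (1 + 10^+0.89 + 10^-1.33)
   = 1 / (1 + 7.7625 + 0.046774) = 1/8.8092 = 0.1135

α₂ = 0.114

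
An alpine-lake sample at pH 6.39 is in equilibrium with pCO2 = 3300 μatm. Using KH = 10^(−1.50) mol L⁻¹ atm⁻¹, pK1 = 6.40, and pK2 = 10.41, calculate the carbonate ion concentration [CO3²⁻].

[CO2*] = KH · pCO2 = 10^(−1.50) × 3300×10^-6 = 1.044×10^-4 mol/L
α₀ = 1/(1 + K1/[H⁺] + K1K2/[H⁺]²) = 1/(1 + 10^-0.01 + 10^-4.03) = 0.5057
DIC = [CO2*]/α₀ = 1.044×10^-4 / 0.5057 = 0.2063 mmol/L
[CO3²⁻] = α₂·DIC; α₂ = 4.720×10^-5, so [CO3²⁻] = 4.720×10^-5 × 0.2063 = 9.74×10^-6 mmol/L = 0.00974 μmol/L

[CO3²⁻] = 0.00974 μmol/L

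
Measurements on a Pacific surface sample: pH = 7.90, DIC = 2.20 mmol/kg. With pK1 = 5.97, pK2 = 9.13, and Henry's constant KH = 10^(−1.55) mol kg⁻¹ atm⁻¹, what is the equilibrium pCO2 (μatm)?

α₀ = 1 / (1 + K1/[H⁺] + K1K2/[H⁺]²) = 1 / (1 + 10^+1.93 + 10^+0.70)
   = 1 / (1 + 85.114 + 5.0119) = 1/91.126 = 0.01097
[CO2*] = α₀ × DIC = 0.01097 × 2.20 = 0.02414 mmol/kg
pCO2 = [CO2*]/KH = 2.414×10^-5 / 2.818×10^-2 = 857 μatm

pCO2 = 857 μatm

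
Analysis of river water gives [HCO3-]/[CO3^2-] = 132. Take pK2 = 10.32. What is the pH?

From K2 = [H⁺][CO3^2-]/[HCO3-]:  pH = pK2 − log₁₀([HCO3-]/[CO3^2-])
log₁₀(132) = +2.121
pH = 10.32 − (+2.121) = 8.20

pH = 8.20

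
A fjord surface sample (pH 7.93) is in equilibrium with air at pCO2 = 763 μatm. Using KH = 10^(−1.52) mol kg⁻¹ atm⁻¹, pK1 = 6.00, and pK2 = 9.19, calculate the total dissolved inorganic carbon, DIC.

[CO2*] = KH · pCO2 = 10^(−1.52) × 763×10^-6 = 2.304×10^-5 mol/kg
α₀ = 1/(1 + K1/[H⁺] + K1K2/[H⁺]²) = 1/(1 + 10^+1.93 + 10^+0.67) = 0.01101
DIC = [CO2*]/α₀ = 2.304×10^-5 / 0.01101 = 2.09 mmol/kg

DIC = 2.09 mmol/kg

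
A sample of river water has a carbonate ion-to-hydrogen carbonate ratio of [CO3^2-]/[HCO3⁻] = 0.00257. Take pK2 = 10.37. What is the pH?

From K2 = [H⁺][CO3^2-]/[HCO3⁻]:  pH = pK2 + log₁₀([CO3^2-]/[HCO3⁻])
log₁₀(0.00257) = -2.590
pH = 10.37 + (-2.590) = 7.78

pH = 7.78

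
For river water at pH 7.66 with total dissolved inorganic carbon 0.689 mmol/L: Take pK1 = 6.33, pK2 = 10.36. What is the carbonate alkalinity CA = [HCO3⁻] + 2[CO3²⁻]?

CA = [HCO3⁻] + 2[CO3²⁻] = (α₁ + 2α₂)·DIC
At pH 7.66: [H⁺]/K1 = 10^-1.33 = 0.046774, K2/[H⁺] = 10^-2.70 = 0.0019953
α₁ = 1/(1 + 0.046774 + 0.0019953) = 1/1.0488 = 0.9535; α₂ = α₁·K2/[H⁺] = 0.001902
α₁ + 2α₂ = 0.9573
CA = 0.9573 × 0.689 = 0.660 mmol/L

CA = 0.660 mmol/L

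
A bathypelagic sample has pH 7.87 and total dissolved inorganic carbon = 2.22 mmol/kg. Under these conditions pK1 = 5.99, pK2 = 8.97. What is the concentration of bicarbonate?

α₁ = 1 / (1 + [H⁺]/K1 + K2/[H⁺]) = 1 / (1 + 10^-1.88 + 10^-1.10)
   = 1 / (1 + 0.013183 + 0.079433) = 1/1.0926 = 0.9152
[HCO3⁻] = α₁ × DIC = 0.9152 × 2.22 = 2.03 mmol/kg

[HCO3⁻] = 2.03 mmol/kg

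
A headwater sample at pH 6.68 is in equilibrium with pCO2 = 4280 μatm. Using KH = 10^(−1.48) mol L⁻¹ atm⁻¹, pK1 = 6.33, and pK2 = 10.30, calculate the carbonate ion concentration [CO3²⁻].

[CO3²⁻] = 0.0761 μmol/L

[CO2*] = KH · pCO2 = 10^(−1.48) × 4280×10^-6 = 1.417×10^-4 mol/L
α₀ = 1/(1 + K1/[H⁺] + K1K2/[H⁺]²) = 1/(1 + 10^+0.35 + 10^-3.27) = 0.3087
DIC = [CO2*]/α₀ = 1.417×10^-4 / 0.3087 = 0.4591 mmol/L
[CO3²⁻] = α₂·DIC; α₂ = 0.0001658, so [CO3²⁻] = 0.0001658 × 0.4591 = 7.61×10^-5 mmol/L = 0.0761 μmol/L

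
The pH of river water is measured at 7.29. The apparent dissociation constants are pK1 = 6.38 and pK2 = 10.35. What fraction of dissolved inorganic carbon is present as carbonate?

α₂ = 1 / (1 + [H⁺]/K2 + [H⁺]²/(K1K2)) = 1 / (1 + 10^+3.06 + 10^+2.15)
   = 1 / (1 + 1148.2 + 141.25) = 1/1290.4 = 0.0007749

α₂ = 0.000775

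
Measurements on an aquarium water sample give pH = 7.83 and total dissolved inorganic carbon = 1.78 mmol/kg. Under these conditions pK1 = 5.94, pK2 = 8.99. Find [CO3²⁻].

[CO3²⁻] = 0.114 mmol/kg

α₂ = 1 / (1 + [H⁺]/K2 + [H⁺]²/(K1K2)) = 1 / (1 + 10^+1.16 + 10^-0.73)
   = 1 / (1 + 14.454 + 0.18621) = 1/15.641 = 0.06394
[CO3²⁻] = α₂ × DIC = 0.06394 × 1.78 = 0.114 mmol/kg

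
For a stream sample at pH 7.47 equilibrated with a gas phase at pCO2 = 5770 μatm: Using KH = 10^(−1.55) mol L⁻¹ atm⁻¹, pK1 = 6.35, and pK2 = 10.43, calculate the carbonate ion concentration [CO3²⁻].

[CO3²⁻] = 2.35 μmol/L

[CO2*] = KH · pCO2 = 10^(−1.55) × 5770×10^-6 = 1.626×10^-4 mol/L
α₀ = 1/(1 + K1/[H⁺] + K1K2/[H⁺]²) = 1/(1 + 10^+1.12 + 10^-1.84) = 0.07044
DIC = [CO2*]/α₀ = 1.626×10^-4 / 0.07044 = 2.309 mmol/L
[CO3²⁻] = α₂·DIC; α₂ = 0.001018, so [CO3²⁻] = 0.001018 × 2.309 = 0.00235 mmol/L = 2.35 μmol/L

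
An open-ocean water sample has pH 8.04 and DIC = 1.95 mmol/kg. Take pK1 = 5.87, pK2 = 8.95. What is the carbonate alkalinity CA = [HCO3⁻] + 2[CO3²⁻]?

CA = 2.15 mmol/kg

CA = [HCO3⁻] + 2[CO3²⁻] = (α₁ + 2α₂)·DIC
At pH 8.04: [H⁺]/K1 = 10^-2.17 = 0.0067608, K2/[H⁺] = 10^-0.91 = 0.12303
α₁ = 1/(1 + 0.0067608 + 0.12303) = 1/1.1298 = 0.8851; α₂ = α₁·K2/[H⁺] = 0.1089
α₁ + 2α₂ = 1.1029
CA = 1.1029 × 1.95 = 2.15 mmol/kg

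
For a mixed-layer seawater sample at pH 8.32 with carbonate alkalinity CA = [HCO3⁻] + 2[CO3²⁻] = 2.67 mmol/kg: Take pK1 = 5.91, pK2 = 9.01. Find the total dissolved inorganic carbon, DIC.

DIC = 2.29 mmol/kg

CA = [HCO3⁻] + 2[CO3²⁻] = (α₁ + 2α₂)·DIC
At pH 8.32: [H⁺]/K1 = 10^-2.41 = 0.0038905, K2/[H⁺] = 10^-0.69 = 0.20417
α₁ = 1/(1 + 0.0038905 + 0.20417) = 1/1.2081 = 0.8278; α₂ = α₁·K2/[H⁺] = 0.1690
α₁ + 2α₂ = 1.1658
DIC = CA / (α₁ + 2α₂) = 2.67 / 1.1658 = 2.29 mmol/kg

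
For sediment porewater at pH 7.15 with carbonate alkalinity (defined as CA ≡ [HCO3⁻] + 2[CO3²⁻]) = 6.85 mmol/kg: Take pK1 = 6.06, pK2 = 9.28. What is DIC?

DIC = 7.35 mmol/kg

CA = [HCO3⁻] + 2[CO3²⁻] = (α₁ + 2α₂)·DIC
At pH 7.15: [H⁺]/K1 = 10^-1.09 = 0.081283, K2/[H⁺] = 10^-2.13 = 0.0074131
α₁ = 1/(1 + 0.081283 + 0.0074131) = 1/1.0887 = 0.9185; α₂ = α₁·K2/[H⁺] = 0.006809
α₁ + 2α₂ = 0.9321
DIC = CA / (α₁ + 2α₂) = 6.85 / 0.9321 = 7.35 mmol/kg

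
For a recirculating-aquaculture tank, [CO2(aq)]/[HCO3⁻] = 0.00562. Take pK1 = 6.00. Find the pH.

pH = 8.25

From K1 = [H⁺][HCO3⁻]/[CO2(aq)]:  pH = pK1 − log₁₀([CO2(aq)]/[HCO3⁻])
log₁₀(0.00562) = -2.250
pH = 6.00 − (-2.250) = 8.25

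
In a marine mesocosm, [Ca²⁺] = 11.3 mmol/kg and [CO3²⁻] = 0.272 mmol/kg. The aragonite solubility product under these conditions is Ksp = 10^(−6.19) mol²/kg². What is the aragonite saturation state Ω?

Ω = 4.76

Ksp = 10^(−6.19) = 6.457×10^-7
Ω = [Ca²⁺][CO3²⁻]/Ksp = (11.3×10^-3)(0.272×10^-3) / 6.457×10^-7 = 4.76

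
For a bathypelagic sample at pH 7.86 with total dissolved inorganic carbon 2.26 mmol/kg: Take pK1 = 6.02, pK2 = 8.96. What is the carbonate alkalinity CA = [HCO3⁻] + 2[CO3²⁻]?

CA = 2.39 mmol/kg

CA = [HCO3⁻] + 2[CO3²⁻] = (α₁ + 2α₂)·DIC
At pH 7.86: [H⁺]/K1 = 10^-1.84 = 0.014454, K2/[H⁺] = 10^-1.10 = 0.079433
α₁ = 1/(1 + 0.014454 + 0.079433) = 1/1.0939 = 0.9142; α₂ = α₁·K2/[H⁺] = 0.07262
α₁ + 2α₂ = 1.0594
CA = 1.0594 × 2.26 = 2.39 mmol/kg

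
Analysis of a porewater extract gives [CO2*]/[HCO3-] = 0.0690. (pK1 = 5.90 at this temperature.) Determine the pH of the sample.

From K1 = [H⁺][HCO3-]/[CO2*]:  pH = pK1 − log₁₀([CO2*]/[HCO3-])
log₁₀(0.0690) = -1.161
pH = 5.90 − (-1.161) = 7.06

pH = 7.06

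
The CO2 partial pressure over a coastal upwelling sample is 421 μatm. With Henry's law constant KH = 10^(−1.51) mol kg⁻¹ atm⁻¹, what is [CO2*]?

KH = 10^(−1.51) = 3.090×10^-2 mol kg⁻¹ atm⁻¹
[CO2*] = KH · pCO2 = 3.090×10^-2 × 421×10^-6 atm = 1.30×10^-5 mol/kg

[CO2*] = 13.0 μmol/kg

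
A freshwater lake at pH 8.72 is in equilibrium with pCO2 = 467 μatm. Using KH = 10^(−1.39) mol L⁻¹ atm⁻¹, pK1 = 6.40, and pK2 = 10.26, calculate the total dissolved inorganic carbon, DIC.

[CO2*] = KH · pCO2 = 10^(−1.39) × 467×10^-6 = 1.902×10^-5 mol/L
α₀ = 1/(1 + K1/[H⁺] + K1K2/[H⁺]²) = 1/(1 + 10^+2.32 + 10^+0.78) = 0.004631
DIC = [CO2*]/α₀ = 1.902×10^-5 / 0.004631 = 4.11 mmol/L

DIC = 4.11 mmol/L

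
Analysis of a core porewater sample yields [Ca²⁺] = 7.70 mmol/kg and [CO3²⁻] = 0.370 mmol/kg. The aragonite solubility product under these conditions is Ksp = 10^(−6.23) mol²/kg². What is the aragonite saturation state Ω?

Ω = 4.84

Ksp = 10^(−6.23) = 5.888×10^-7
Ω = [Ca²⁺][CO3²⁻]/Ksp = (7.70×10^-3)(0.370×10^-3) / 5.888×10^-7 = 4.84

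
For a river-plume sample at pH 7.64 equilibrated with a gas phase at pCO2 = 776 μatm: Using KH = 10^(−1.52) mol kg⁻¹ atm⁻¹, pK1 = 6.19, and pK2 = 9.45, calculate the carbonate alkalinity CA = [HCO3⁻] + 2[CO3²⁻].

[CO2*] = KH · pCO2 = 10^(−1.52) × 776×10^-6 = 2.343×10^-5 mol/kg
α₀ = 1/(1 + K1/[H⁺] + K1K2/[H⁺]²) = 1/(1 + 10^+1.45 + 10^-0.36) = 0.03376
DIC = [CO2*]/α₀ = 2.343×10^-5 / 0.03376 = 0.6941 mmol/kg
CA = (α₁ + 2α₂)·DIC = (0.9515 + 2×0.01474) × 0.6941 = 0.681 mmol/kg

CA = 0.681 mmol/kg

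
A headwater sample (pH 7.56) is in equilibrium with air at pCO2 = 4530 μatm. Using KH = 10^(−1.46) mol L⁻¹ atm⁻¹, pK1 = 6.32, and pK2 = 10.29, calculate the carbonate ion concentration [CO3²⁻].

[CO2*] = KH · pCO2 = 10^(−1.46) × 4530×10^-6 = 1.571×10^-4 mol/L
α₀ = 1/(1 + K1/[H⁺] + K1K2/[H⁺]²) = 1/(1 + 10^+1.24 + 10^-1.49) = 0.05432
DIC = [CO2*]/α₀ = 1.571×10^-4 / 0.05432 = 2.892 mmol/L
[CO3²⁻] = α₂·DIC; α₂ = 0.001758, so [CO3²⁻] = 0.001758 × 2.892 = 0.00508 mmol/L = 5.08 μmol/L

[CO3²⁻] = 5.08 μmol/L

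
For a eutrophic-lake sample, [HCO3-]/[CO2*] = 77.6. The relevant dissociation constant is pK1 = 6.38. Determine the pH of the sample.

pH = 8.27

From K1 = [H⁺][HCO3-]/[CO2*]:  pH = pK1 + log₁₀([HCO3-]/[CO2*])
log₁₀(77.6) = +1.890
pH = 6.38 + (+1.890) = 8.27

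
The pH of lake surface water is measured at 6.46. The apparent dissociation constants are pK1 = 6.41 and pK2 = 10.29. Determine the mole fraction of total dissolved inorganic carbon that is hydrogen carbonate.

α₁ = 0.529

α₁ = 1 / (1 + [H⁺]/K1 + K2/[H⁺]) = 1 / (1 + 10^-0.05 + 10^-3.83)
   = 1 / (1 + 0.89125 + 0.00014791) = 1/1.8914 = 0.5287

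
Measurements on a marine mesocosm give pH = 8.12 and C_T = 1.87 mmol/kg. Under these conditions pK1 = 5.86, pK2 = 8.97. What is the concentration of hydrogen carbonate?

[HCO3⁻] = 1.63 mmol/kg

α₁ = 1 / (1 + [H⁺]/K1 + K2/[H⁺]) = 1 / (1 + 10^-2.26 + 10^-0.85)
   = 1 / (1 + 0.0054954 + 0.14125) = 1/1.1467 = 0.8720
[HCO3⁻] = α₁ × DIC = 0.8720 × 1.87 = 1.63 mmol/kg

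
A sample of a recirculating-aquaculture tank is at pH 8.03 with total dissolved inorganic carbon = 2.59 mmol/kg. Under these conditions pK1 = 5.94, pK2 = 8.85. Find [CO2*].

α₀ = 1 / (1 + K1/[H⁺] + K1K2/[H⁺]²) = 1 / (1 + 10^+2.09 + 10^+1.27)
   = 1 / (1 + 123.03 + 18.621) = 1/142.65 = 0.007010
[CO2*] = α₀ × DIC = 0.007010 × 2.59 = 0.0182 mmol/kg = 18.2 μmol/kg

[CO2*] = 18.2 μmol/kg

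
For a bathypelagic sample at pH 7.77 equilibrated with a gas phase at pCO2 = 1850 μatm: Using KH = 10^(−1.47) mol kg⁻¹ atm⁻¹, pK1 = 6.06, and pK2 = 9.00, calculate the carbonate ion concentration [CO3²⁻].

[CO3²⁻] = 0.189 mmol/kg

[CO2*] = KH · pCO2 = 10^(−1.47) × 1850×10^-6 = 6.269×10^-5 mol/kg
α₀ = 1/(1 + K1/[H⁺] + K1K2/[H⁺]²) = 1/(1 + 10^+1.71 + 10^+0.48) = 0.01808
DIC = [CO2*]/α₀ = 6.269×10^-5 / 0.01808 = 3.467 mmol/kg
[CO3²⁻] = α₂·DIC; α₂ = 0.05460, so [CO3²⁻] = 0.05460 × 3.467 = 0.189 mmol/kg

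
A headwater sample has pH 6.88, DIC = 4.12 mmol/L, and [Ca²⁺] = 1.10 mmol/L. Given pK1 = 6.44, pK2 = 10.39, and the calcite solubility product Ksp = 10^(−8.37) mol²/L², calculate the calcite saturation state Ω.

Ω = 0.241

α₂ = 1 / (1 + [H⁺]/K2 + [H⁺]²/(K1K2)) = 1 / (1 + 10^+3.51 + 10^+3.07)
   = 1 / (1 + 3235.9 + 1174.9) = 1/4411.8 = 0.0002267
[CO3²⁻] = α₂ × DIC = 0.0002267 × 4.12 = 0.0009339 mmol/L = 0.9339 μmol/L
Ksp = 10^(−8.37) = 4.266×10^-9
Ω = [Ca²⁺][CO3²⁻]/Ksp = (1.10×10^-3)(9.339×10^-7) / 4.266×10^-9 = 0.241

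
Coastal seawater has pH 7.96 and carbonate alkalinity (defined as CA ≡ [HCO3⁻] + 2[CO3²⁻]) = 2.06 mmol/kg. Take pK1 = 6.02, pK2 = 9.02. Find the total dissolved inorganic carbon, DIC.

CA = [HCO3⁻] + 2[CO3²⁻] = (α₁ + 2α₂)·DIC
At pH 7.96: [H⁺]/K1 = 10^-1.94 = 0.011482, K2/[H⁺] = 10^-1.06 = 0.087096
α₁ = 1/(1 + 0.011482 + 0.087096) = 1/1.0986 = 0.9103; α₂ = α₁·K2/[H⁺] = 0.07928
α₁ + 2α₂ = 1.0688
DIC = CA / (α₁ + 2α₂) = 2.06 / 1.0688 = 1.93 mmol/kg

DIC = 1.93 mmol/kg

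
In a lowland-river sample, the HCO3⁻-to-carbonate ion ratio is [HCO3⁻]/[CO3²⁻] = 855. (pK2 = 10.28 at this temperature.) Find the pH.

From K2 = [H⁺][CO3²⁻]/[HCO3⁻]:  pH = pK2 − log₁₀([HCO3⁻]/[CO3²⁻])
log₁₀(855) = +2.932
pH = 10.28 − (+2.932) = 7.35

pH = 7.35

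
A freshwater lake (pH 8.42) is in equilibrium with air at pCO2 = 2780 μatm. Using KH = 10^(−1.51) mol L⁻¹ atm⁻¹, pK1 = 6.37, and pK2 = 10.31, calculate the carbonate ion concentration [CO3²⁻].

[CO3²⁻] = 0.124 mmol/L

[CO2*] = KH · pCO2 = 10^(−1.51) × 2780×10^-6 = 8.591×10^-5 mol/L
α₀ = 1/(1 + K1/[H⁺] + K1K2/[H⁺]²) = 1/(1 + 10^+2.05 + 10^+0.16) = 0.008722
DIC = [CO2*]/α₀ = 8.591×10^-5 / 0.008722 = 9.849 mmol/L
[CO3²⁻] = α₂·DIC; α₂ = 0.01261, so [CO3²⁻] = 0.01261 × 9.849 = 0.124 mmol/L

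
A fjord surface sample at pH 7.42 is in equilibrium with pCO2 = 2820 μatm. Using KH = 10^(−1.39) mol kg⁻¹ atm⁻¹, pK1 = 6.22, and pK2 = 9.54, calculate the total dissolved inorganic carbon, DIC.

[CO2*] = KH · pCO2 = 10^(−1.39) × 2820×10^-6 = 1.149×10^-4 mol/kg
α₀ = 1/(1 + K1/[H⁺] + K1K2/[H⁺]²) = 1/(1 + 10^+1.20 + 10^-0.92) = 0.05893
DIC = [CO2*]/α₀ = 1.149×10^-4 / 0.05893 = 1.95 mmol/kg

DIC = 1.95 mmol/kg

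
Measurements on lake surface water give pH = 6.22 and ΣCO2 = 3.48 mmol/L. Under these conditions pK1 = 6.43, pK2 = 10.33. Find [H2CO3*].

[CO2*] = 2.15 mmol/L

α₀ = 1 / (1 + K1/[H⁺] + K1K2/[H⁺]²) = 1 / (1 + 10^-0.21 + 10^-4.32)
   = 1 / (1 + 0.61660 + 4.7863×10^-5) = 1/1.6166 = 0.6186
[CO2*] = α₀ × DIC = 0.6186 × 3.48 = 2.15 mmol/L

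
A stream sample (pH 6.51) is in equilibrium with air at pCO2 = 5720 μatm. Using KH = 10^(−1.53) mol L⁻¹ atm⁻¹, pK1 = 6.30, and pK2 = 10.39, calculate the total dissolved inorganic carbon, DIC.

DIC = 0.443 mmol/L

[CO2*] = KH · pCO2 = 10^(−1.53) × 5720×10^-6 = 1.688×10^-4 mol/L
α₀ = 1/(1 + K1/[H⁺] + K1K2/[H⁺]²) = 1/(1 + 10^+0.21 + 10^-3.67) = 0.3814
DIC = [CO2*]/α₀ = 1.688×10^-4 / 0.3814 = 0.443 mmol/L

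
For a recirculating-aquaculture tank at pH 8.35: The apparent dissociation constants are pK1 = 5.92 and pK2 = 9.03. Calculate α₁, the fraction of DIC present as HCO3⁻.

α₁ = 1 / (1 + [H⁺]/K1 + K2/[H⁺]) = 1 / (1 + 10^-2.43 + 10^-0.68)
   = 1 / (1 + 0.0037154 + 0.20893) = 1/1.2126 = 0.8246

α₁ = 0.825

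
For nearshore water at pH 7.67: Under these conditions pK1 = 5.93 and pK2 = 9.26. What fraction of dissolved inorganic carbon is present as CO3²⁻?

α₂ = 1 / (1 + [H⁺]/K2 + [H⁺]²/(K1K2)) = 1 / (1 + 10^+1.59 + 10^-0.15)
   = 1 / (1 + 38.905 + 0.70795) = 1/40.612 = 0.02462

α₂ = 0.0246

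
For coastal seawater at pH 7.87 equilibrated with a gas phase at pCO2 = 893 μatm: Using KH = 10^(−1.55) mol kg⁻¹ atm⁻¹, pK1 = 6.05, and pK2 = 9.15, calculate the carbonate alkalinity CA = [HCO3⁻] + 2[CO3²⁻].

CA = 1.84 mmol/kg

[CO2*] = KH · pCO2 = 10^(−1.55) × 893×10^-6 = 2.517×10^-5 mol/kg
α₀ = 1/(1 + K1/[H⁺] + K1K2/[H⁺]²) = 1/(1 + 10^+1.82 + 10^+0.54) = 0.01418
DIC = [CO2*]/α₀ = 2.517×10^-5 / 0.01418 = 1.775 mmol/kg
CA = (α₁ + 2α₂)·DIC = (0.9367 + 2×0.04916) × 1.775 = 1.84 mmol/kg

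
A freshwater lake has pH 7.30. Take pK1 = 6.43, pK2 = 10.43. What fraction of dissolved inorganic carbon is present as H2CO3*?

α₀ = 1 / (1 + K1/[H⁺] + K1K2/[H⁺]²) = 1 / (1 + 10^+0.87 + 10^-2.26)
   = 1 / (1 + 7.4131 + 0.0054954) = 1/8.4186 = 0.1188

α₀ = 0.119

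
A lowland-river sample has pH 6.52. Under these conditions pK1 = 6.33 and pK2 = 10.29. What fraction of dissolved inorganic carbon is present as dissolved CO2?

α₀ = 1 / (1 + K1/[H⁺] + K1K2/[H⁺]²) = 1 / (1 + 10^+0.19 + 10^-3.58)
   = 1 / (1 + 1.5488 + 0.00026303) = 1/2.5491 = 0.3923

α₀ = 0.392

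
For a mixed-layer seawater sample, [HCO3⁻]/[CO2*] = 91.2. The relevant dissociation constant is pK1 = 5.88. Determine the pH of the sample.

pH = 7.84

From K1 = [H⁺][HCO3⁻]/[CO2*]:  pH = pK1 + log₁₀([HCO3⁻]/[CO2*])
log₁₀(91.2) = +1.960
pH = 5.88 + (+1.960) = 7.84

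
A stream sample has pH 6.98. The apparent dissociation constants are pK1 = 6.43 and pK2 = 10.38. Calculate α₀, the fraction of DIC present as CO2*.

α₀ = 0.220

α₀ = 1 / (1 + K1/[H⁺] + K1K2/[H⁺]²) = 1 / (1 + 10^+0.55 + 10^-2.85)
   = 1 / (1 + 3.5481 + 0.0014125) = 1/4.5495 = 0.2198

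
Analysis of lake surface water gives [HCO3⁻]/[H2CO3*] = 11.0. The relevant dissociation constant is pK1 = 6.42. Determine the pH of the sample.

pH = 7.46

From K1 = [H⁺][HCO3⁻]/[H2CO3*]:  pH = pK1 + log₁₀([HCO3⁻]/[H2CO3*])
log₁₀(11.0) = +1.041
pH = 6.42 + (+1.041) = 7.46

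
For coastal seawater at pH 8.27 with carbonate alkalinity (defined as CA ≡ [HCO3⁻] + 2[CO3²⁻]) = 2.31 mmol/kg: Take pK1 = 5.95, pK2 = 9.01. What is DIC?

CA = [HCO3⁻] + 2[CO3²⁻] = (α₁ + 2α₂)·DIC
At pH 8.27: [H⁺]/K1 = 10^-2.32 = 0.0047863, K2/[H⁺] = 10^-0.74 = 0.18197
α₁ = 1/(1 + 0.0047863 + 0.18197) = 1/1.1868 = 0.8426; α₂ = α₁·K2/[H⁺] = 0.1533
α₁ + 2α₂ = 1.1493
DIC = CA / (α₁ + 2α₂) = 2.31 / 1.1493 = 2.01 mmol/kg

DIC = 2.01 mmol/kg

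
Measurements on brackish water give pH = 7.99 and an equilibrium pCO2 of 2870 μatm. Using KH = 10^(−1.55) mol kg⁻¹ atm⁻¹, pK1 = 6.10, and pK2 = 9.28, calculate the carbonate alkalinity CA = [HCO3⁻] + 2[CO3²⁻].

CA = 6.92 mmol/kg

[CO2*] = KH · pCO2 = 10^(−1.55) × 2870×10^-6 = 8.089×10^-5 mol/kg
α₀ = 1/(1 + K1/[H⁺] + K1K2/[H⁺]²) = 1/(1 + 10^+1.89 + 10^+0.60) = 0.01211
DIC = [CO2*]/α₀ = 8.089×10^-5 / 0.01211 = 6.682 mmol/kg
CA = (α₁ + 2α₂)·DIC = (0.9397 + 2×0.04819) × 6.682 = 6.92 mmol/kg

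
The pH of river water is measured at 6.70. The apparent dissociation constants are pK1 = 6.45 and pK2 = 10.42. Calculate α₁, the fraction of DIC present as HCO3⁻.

α₁ = 1 / (1 + [H⁺]/K1 + K2/[H⁺]) = 1 / (1 + 10^-0.25 + 10^-3.72)
   = 1 / (1 + 0.56234 + 0.00019055) = 1/1.5625 = 0.6400

α₁ = 0.640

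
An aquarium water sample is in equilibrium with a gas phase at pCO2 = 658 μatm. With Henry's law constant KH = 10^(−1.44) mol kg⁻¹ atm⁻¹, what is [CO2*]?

[CO2*] = 23.9 μmol/kg

KH = 10^(−1.44) = 3.631×10^-2 mol kg⁻¹ atm⁻¹
[CO2*] = KH · pCO2 = 3.631×10^-2 × 658×10^-6 atm = 2.39×10^-5 mol/kg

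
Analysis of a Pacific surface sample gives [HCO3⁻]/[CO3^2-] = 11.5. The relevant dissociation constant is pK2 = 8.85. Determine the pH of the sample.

pH = 7.79

From K2 = [H⁺][CO3^2-]/[HCO3⁻]:  pH = pK2 − log₁₀([HCO3⁻]/[CO3^2-])
log₁₀(11.5) = +1.061
pH = 8.85 − (+1.061) = 7.79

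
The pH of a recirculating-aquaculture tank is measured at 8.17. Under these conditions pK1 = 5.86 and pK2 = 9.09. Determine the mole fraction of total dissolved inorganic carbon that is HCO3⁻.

α₁ = 0.889

α₁ = 1 / (1 + [H⁺]/K1 + K2/[H⁺]) = 1 / (1 + 10^-2.31 + 10^-0.92)
   = 1 / (1 + 0.0048978 + 0.12023) = 1/1.1251 = 0.8888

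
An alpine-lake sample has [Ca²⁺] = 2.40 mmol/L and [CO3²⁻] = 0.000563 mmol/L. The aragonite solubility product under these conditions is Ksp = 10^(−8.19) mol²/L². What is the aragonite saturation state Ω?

Ksp = 10^(−8.19) = 6.457×10^-9
Ω = [Ca²⁺][CO3²⁻]/Ksp = (2.40×10^-3)(0.000563×10^-3) / 6.457×10^-9 = 0.209

Ω = 0.209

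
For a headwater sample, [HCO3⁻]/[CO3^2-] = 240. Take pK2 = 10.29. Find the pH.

pH = 7.91

From K2 = [H⁺][CO3^2-]/[HCO3⁻]:  pH = pK2 − log₁₀([HCO3⁻]/[CO3^2-])
log₁₀(240) = +2.380
pH = 10.29 − (+2.380) = 7.91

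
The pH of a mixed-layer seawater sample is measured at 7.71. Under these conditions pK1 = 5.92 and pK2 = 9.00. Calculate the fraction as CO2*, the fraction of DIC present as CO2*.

α₀ = 1 / (1 + K1/[H⁺] + K1K2/[H⁺]²) = 1 / (1 + 10^+1.79 + 10^+0.50)
   = 1 / (1 + 61.660 + 3.1623) = 1/65.822 = 0.01519

α₀ = 0.0152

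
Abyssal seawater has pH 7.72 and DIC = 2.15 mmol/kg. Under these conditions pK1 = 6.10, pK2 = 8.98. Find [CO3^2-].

[CO3²⁻] = 0.110 mmol/kg

α₂ = 1 / (1 + [H⁺]/K2 + [H⁺]²/(K1K2)) = 1 / (1 + 10^+1.26 + 10^-0.36)
   = 1 / (1 + 18.197 + 0.43652) = 1/19.634 = 0.05093
[CO3²⁻] = α₂ × DIC = 0.05093 × 2.15 = 0.110 mmol/kg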